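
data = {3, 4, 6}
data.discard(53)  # {3, 4, 6}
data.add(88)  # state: {3, 4, 6, 88}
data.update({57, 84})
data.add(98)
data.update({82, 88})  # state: {3, 4, 6, 57, 82, 84, 88, 98}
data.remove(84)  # {3, 4, 6, 57, 82, 88, 98}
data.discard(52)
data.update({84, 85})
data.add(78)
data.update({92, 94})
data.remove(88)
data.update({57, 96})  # {3, 4, 6, 57, 78, 82, 84, 85, 92, 94, 96, 98}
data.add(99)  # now {3, 4, 6, 57, 78, 82, 84, 85, 92, 94, 96, 98, 99}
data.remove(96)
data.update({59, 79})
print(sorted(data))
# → [3, 4, 6, 57, 59, 78, 79, 82, 84, 85, 92, 94, 98, 99]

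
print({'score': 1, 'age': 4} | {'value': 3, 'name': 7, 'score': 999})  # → {'score': 999, 'age': 4, 'value': 3, 'name': 7}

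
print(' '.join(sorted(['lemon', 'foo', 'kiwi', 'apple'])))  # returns apple foo kiwi lemon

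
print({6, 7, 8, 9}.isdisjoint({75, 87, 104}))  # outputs True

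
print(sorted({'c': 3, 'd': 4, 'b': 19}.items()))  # [('b', 19), ('c', 3), ('d', 4)]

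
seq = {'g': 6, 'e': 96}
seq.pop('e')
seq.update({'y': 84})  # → {'g': 6, 'y': 84}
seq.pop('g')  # 6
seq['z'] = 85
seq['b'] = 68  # {'y': 84, 'z': 85, 'b': 68}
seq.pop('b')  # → 68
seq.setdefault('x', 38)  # 38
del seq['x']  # {'y': 84, 'z': 85}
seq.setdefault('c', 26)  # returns 26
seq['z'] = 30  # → {'y': 84, 'z': 30, 'c': 26}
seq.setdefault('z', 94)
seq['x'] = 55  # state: {'y': 84, 'z': 30, 'c': 26, 'x': 55}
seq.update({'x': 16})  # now {'y': 84, 'z': 30, 'c': 26, 'x': 16}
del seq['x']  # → {'y': 84, 'z': 30, 'c': 26}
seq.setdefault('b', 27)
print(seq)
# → {'y': 84, 'z': 30, 'c': 26, 'b': 27}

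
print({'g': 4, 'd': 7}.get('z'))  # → None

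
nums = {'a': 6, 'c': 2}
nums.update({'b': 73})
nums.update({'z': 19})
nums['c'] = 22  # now {'a': 6, 'c': 22, 'b': 73, 'z': 19}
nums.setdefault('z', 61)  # 19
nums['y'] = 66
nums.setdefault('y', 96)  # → 66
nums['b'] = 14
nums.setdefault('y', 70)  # 66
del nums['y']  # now {'a': 6, 'c': 22, 'b': 14, 'z': 19}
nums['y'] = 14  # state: {'a': 6, 'c': 22, 'b': 14, 'z': 19, 'y': 14}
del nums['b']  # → {'a': 6, 'c': 22, 'z': 19, 'y': 14}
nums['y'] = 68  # {'a': 6, 'c': 22, 'z': 19, 'y': 68}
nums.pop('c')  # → 22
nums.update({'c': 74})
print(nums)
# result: {'a': 6, 'z': 19, 'y': 68, 'c': 74}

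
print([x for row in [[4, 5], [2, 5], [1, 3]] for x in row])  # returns [4, 5, 2, 5, 1, 3]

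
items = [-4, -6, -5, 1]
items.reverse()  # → [1, -5, -6, -4]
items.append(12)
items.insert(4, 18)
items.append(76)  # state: [1, -5, -6, -4, 18, 12, 76]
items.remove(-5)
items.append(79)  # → [1, -6, -4, 18, 12, 76, 79]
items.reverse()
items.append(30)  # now [79, 76, 12, 18, -4, -6, 1, 30]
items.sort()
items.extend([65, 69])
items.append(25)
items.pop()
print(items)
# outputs [-6, -4, 1, 12, 18, 30, 76, 79, 65, 69]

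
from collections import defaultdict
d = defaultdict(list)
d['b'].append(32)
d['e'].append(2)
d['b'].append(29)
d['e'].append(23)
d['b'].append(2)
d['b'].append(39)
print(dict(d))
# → {'b': [32, 29, 2, 39], 'e': [2, 23]}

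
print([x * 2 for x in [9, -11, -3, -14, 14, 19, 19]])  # [18, -22, -6, -28, 28, 38, 38]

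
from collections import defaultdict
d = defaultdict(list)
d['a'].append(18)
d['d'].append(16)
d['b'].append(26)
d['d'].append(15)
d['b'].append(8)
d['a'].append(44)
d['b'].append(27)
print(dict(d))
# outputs {'a': [18, 44], 'd': [16, 15], 'b': [26, 8, 27]}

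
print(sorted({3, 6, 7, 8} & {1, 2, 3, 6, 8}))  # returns [3, 6, 8]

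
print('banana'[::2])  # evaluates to bnn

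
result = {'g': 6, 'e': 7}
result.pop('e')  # 7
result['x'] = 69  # {'g': 6, 'x': 69}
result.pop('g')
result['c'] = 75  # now {'x': 69, 'c': 75}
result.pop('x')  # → 69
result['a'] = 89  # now {'c': 75, 'a': 89}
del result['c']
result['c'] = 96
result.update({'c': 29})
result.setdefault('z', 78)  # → 78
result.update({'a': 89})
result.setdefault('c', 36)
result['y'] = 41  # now {'a': 89, 'c': 29, 'z': 78, 'y': 41}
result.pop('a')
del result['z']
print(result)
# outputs {'c': 29, 'y': 41}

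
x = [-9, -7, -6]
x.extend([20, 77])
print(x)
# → [-9, -7, -6, 20, 77]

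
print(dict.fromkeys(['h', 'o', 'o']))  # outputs {'h': None, 'o': None}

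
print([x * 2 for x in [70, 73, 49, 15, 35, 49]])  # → [140, 146, 98, 30, 70, 98]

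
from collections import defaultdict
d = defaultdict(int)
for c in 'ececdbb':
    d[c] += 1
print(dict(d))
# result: {'e': 2, 'c': 2, 'd': 1, 'b': 2}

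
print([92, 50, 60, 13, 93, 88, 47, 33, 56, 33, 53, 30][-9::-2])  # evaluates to [13, 50]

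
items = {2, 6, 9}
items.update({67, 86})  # {2, 6, 9, 67, 86}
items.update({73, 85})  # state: {2, 6, 9, 67, 73, 85, 86}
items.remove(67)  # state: {2, 6, 9, 73, 85, 86}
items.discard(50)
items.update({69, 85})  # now {2, 6, 9, 69, 73, 85, 86}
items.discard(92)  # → {2, 6, 9, 69, 73, 85, 86}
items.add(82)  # {2, 6, 9, 69, 73, 82, 85, 86}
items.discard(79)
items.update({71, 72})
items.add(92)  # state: {2, 6, 9, 69, 71, 72, 73, 82, 85, 86, 92}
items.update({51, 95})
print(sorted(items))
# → [2, 6, 9, 51, 69, 71, 72, 73, 82, 85, 86, 92, 95]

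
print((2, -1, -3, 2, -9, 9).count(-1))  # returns 1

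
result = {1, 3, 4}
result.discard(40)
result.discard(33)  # {1, 3, 4}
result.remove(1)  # {3, 4}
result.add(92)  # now {3, 4, 92}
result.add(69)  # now {3, 4, 69, 92}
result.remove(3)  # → {4, 69, 92}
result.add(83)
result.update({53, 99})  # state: {4, 53, 69, 83, 92, 99}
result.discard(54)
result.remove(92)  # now {4, 53, 69, 83, 99}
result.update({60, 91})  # {4, 53, 60, 69, 83, 91, 99}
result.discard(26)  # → {4, 53, 60, 69, 83, 91, 99}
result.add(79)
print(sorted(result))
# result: [4, 53, 60, 69, 79, 83, 91, 99]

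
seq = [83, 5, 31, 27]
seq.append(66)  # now [83, 5, 31, 27, 66]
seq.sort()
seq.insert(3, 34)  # [5, 27, 31, 34, 66, 83]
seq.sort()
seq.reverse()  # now [83, 66, 34, 31, 27, 5]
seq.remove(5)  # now [83, 66, 34, 31, 27]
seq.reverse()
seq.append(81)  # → [27, 31, 34, 66, 83, 81]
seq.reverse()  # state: [81, 83, 66, 34, 31, 27]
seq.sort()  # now [27, 31, 34, 66, 81, 83]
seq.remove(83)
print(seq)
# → [27, 31, 34, 66, 81]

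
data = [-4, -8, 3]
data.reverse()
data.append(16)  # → [3, -8, -4, 16]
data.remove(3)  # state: [-8, -4, 16]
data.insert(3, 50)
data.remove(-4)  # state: [-8, 16, 50]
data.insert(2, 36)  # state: [-8, 16, 36, 50]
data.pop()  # 50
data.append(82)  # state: [-8, 16, 36, 82]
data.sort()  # [-8, 16, 36, 82]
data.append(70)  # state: [-8, 16, 36, 82, 70]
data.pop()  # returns 70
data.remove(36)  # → [-8, 16, 82]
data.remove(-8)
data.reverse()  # [82, 16]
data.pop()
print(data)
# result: [82]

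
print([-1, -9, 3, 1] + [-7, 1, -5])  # [-1, -9, 3, 1, -7, 1, -5]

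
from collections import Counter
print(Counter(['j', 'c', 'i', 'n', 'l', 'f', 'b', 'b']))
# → Counter({'b': 2, 'j': 1, 'c': 1, 'i': 1, 'n': 1, 'l': 1, 'f': 1})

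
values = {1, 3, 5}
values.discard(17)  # {1, 3, 5}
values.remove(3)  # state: {1, 5}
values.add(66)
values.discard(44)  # {1, 5, 66}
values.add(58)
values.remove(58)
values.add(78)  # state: {1, 5, 66, 78}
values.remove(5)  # {1, 66, 78}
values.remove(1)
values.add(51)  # {51, 66, 78}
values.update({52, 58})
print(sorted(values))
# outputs [51, 52, 58, 66, 78]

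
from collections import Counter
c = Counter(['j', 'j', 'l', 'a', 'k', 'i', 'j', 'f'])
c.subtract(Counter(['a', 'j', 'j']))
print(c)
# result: Counter({'j': 1, 'l': 1, 'k': 1, 'i': 1, 'f': 1, 'a': 0})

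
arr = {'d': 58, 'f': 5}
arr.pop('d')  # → 58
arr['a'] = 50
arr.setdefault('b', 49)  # 49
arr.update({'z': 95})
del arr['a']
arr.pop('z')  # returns 95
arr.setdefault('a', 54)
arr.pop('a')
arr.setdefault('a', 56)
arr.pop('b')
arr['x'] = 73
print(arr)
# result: {'f': 5, 'a': 56, 'x': 73}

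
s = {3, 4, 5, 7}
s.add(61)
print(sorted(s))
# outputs [3, 4, 5, 7, 61]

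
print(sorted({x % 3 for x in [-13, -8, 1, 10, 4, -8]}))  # [1, 2]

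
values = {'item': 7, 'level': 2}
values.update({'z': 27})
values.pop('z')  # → 27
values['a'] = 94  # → {'item': 7, 'level': 2, 'a': 94}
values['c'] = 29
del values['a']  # {'item': 7, 'level': 2, 'c': 29}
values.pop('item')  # 7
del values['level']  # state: {'c': 29}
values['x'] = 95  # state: {'c': 29, 'x': 95}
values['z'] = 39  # {'c': 29, 'x': 95, 'z': 39}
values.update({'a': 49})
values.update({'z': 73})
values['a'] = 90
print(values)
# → {'c': 29, 'x': 95, 'z': 73, 'a': 90}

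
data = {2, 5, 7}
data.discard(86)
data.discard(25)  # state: {2, 5, 7}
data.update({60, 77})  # {2, 5, 7, 60, 77}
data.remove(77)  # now {2, 5, 7, 60}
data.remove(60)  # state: {2, 5, 7}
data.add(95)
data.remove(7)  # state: {2, 5, 95}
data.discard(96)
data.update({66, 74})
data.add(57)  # {2, 5, 57, 66, 74, 95}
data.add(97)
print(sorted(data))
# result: [2, 5, 57, 66, 74, 95, 97]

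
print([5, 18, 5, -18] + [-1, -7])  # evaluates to [5, 18, 5, -18, -1, -7]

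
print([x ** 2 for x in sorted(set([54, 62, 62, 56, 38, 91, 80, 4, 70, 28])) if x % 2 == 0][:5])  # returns [16, 784, 1444, 2916, 3136]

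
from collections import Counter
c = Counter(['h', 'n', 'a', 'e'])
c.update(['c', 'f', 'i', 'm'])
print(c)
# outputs Counter({'h': 1, 'n': 1, 'a': 1, 'e': 1, 'c': 1, 'f': 1, 'i': 1, 'm': 1})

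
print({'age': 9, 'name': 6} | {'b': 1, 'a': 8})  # {'age': 9, 'name': 6, 'b': 1, 'a': 8}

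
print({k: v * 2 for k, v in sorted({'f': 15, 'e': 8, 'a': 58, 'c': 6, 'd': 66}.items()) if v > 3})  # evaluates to {'a': 116, 'c': 12, 'd': 132, 'e': 16, 'f': 30}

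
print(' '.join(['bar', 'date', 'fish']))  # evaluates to bar date fish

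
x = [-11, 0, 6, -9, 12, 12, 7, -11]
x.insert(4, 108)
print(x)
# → [-11, 0, 6, -9, 108, 12, 12, 7, -11]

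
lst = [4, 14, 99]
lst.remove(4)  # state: [14, 99]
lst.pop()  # 99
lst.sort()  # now [14]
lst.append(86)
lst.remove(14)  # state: [86]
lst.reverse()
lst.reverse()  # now [86]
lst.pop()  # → 86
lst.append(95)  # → [95]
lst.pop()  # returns 95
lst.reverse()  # []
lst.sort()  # []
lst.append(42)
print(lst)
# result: [42]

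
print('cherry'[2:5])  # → err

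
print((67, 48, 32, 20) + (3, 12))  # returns (67, 48, 32, 20, 3, 12)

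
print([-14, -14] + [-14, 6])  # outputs [-14, -14, -14, 6]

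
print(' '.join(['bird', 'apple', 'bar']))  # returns bird apple bar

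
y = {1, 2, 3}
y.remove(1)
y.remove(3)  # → {2}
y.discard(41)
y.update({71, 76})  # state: {2, 71, 76}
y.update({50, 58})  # {2, 50, 58, 71, 76}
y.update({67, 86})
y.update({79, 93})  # {2, 50, 58, 67, 71, 76, 79, 86, 93}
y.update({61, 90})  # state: {2, 50, 58, 61, 67, 71, 76, 79, 86, 90, 93}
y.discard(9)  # {2, 50, 58, 61, 67, 71, 76, 79, 86, 90, 93}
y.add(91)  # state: {2, 50, 58, 61, 67, 71, 76, 79, 86, 90, 91, 93}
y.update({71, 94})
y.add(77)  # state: {2, 50, 58, 61, 67, 71, 76, 77, 79, 86, 90, 91, 93, 94}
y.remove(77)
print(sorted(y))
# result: [2, 50, 58, 61, 67, 71, 76, 79, 86, 90, 91, 93, 94]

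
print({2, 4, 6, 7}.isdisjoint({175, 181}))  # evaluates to True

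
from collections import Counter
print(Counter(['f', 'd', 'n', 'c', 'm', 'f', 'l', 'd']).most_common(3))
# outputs [('f', 2), ('d', 2), ('n', 1)]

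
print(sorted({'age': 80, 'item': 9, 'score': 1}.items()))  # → [('age', 80), ('item', 9), ('score', 1)]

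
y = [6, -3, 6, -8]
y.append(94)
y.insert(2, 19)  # [6, -3, 19, 6, -8, 94]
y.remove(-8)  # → [6, -3, 19, 6, 94]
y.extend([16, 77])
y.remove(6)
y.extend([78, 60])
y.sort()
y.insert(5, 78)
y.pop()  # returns 94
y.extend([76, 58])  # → [-3, 6, 16, 19, 60, 78, 77, 78, 76, 58]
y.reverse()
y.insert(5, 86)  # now [58, 76, 78, 77, 78, 86, 60, 19, 16, 6, -3]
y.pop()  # -3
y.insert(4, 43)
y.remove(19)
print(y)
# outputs [58, 76, 78, 77, 43, 78, 86, 60, 16, 6]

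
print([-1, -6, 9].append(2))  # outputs None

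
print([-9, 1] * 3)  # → [-9, 1, -9, 1, -9, 1]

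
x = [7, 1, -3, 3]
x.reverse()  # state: [3, -3, 1, 7]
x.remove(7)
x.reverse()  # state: [1, -3, 3]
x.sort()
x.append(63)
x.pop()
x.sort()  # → [-3, 1, 3]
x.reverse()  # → [3, 1, -3]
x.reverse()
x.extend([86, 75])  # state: [-3, 1, 3, 86, 75]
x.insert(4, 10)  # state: [-3, 1, 3, 86, 10, 75]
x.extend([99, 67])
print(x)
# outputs [-3, 1, 3, 86, 10, 75, 99, 67]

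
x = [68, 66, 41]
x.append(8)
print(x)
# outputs [68, 66, 41, 8]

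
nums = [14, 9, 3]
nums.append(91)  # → [14, 9, 3, 91]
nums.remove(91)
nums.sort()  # [3, 9, 14]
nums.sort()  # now [3, 9, 14]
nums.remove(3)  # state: [9, 14]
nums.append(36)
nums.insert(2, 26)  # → [9, 14, 26, 36]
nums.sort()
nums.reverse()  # [36, 26, 14, 9]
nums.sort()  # [9, 14, 26, 36]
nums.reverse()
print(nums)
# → [36, 26, 14, 9]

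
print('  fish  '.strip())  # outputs fish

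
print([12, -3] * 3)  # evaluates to [12, -3, 12, -3, 12, -3]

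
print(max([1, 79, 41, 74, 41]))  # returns 79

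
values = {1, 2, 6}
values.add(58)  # {1, 2, 6, 58}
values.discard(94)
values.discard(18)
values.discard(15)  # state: {1, 2, 6, 58}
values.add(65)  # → {1, 2, 6, 58, 65}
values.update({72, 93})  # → {1, 2, 6, 58, 65, 72, 93}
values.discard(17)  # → {1, 2, 6, 58, 65, 72, 93}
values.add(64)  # {1, 2, 6, 58, 64, 65, 72, 93}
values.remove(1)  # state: {2, 6, 58, 64, 65, 72, 93}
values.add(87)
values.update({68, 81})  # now {2, 6, 58, 64, 65, 68, 72, 81, 87, 93}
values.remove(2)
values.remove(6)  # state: {58, 64, 65, 68, 72, 81, 87, 93}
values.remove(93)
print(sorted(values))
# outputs [58, 64, 65, 68, 72, 81, 87]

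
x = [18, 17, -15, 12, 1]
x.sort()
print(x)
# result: [-15, 1, 12, 17, 18]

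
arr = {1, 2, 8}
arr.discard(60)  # {1, 2, 8}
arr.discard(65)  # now {1, 2, 8}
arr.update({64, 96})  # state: {1, 2, 8, 64, 96}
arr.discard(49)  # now {1, 2, 8, 64, 96}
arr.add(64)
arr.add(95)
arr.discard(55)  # {1, 2, 8, 64, 95, 96}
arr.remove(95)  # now {1, 2, 8, 64, 96}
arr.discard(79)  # {1, 2, 8, 64, 96}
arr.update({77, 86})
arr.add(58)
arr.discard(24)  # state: {1, 2, 8, 58, 64, 77, 86, 96}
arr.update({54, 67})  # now {1, 2, 8, 54, 58, 64, 67, 77, 86, 96}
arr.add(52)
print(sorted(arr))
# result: [1, 2, 8, 52, 54, 58, 64, 67, 77, 86, 96]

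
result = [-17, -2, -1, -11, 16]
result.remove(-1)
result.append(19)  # [-17, -2, -11, 16, 19]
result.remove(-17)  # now [-2, -11, 16, 19]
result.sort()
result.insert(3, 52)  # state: [-11, -2, 16, 52, 19]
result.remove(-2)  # [-11, 16, 52, 19]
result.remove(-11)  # [16, 52, 19]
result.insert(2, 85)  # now [16, 52, 85, 19]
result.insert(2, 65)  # [16, 52, 65, 85, 19]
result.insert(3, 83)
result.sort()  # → [16, 19, 52, 65, 83, 85]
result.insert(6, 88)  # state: [16, 19, 52, 65, 83, 85, 88]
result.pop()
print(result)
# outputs [16, 19, 52, 65, 83, 85]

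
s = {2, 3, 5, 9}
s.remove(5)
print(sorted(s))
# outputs [2, 3, 9]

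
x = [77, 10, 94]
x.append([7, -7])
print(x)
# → [77, 10, 94, [7, -7]]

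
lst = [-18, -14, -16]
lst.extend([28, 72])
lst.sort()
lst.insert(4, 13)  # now [-18, -16, -14, 28, 13, 72]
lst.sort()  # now [-18, -16, -14, 13, 28, 72]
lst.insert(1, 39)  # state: [-18, 39, -16, -14, 13, 28, 72]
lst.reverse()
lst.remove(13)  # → [72, 28, -14, -16, 39, -18]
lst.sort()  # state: [-18, -16, -14, 28, 39, 72]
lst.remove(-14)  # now [-18, -16, 28, 39, 72]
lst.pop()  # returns 72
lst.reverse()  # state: [39, 28, -16, -18]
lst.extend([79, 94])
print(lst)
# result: [39, 28, -16, -18, 79, 94]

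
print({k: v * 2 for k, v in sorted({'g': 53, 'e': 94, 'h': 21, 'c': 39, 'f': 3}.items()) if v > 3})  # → {'c': 78, 'e': 188, 'g': 106, 'h': 42}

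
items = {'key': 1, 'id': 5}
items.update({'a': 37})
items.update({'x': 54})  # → {'key': 1, 'id': 5, 'a': 37, 'x': 54}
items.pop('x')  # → 54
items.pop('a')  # 37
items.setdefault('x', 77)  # 77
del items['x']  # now {'key': 1, 'id': 5}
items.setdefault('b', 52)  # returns 52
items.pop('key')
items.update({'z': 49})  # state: {'id': 5, 'b': 52, 'z': 49}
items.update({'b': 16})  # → {'id': 5, 'b': 16, 'z': 49}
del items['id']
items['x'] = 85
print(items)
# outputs {'b': 16, 'z': 49, 'x': 85}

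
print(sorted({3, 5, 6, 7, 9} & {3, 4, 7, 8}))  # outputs [3, 7]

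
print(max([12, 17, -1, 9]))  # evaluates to 17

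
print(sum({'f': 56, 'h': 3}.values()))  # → 59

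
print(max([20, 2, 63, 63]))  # 63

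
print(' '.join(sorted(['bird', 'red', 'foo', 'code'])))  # bird code foo red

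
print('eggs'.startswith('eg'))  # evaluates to True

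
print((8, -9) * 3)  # (8, -9, 8, -9, 8, -9)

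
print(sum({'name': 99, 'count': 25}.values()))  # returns 124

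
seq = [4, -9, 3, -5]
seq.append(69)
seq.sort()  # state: [-9, -5, 3, 4, 69]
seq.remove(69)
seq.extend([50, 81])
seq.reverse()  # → [81, 50, 4, 3, -5, -9]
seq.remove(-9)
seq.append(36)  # [81, 50, 4, 3, -5, 36]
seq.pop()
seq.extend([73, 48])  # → [81, 50, 4, 3, -5, 73, 48]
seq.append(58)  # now [81, 50, 4, 3, -5, 73, 48, 58]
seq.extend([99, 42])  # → [81, 50, 4, 3, -5, 73, 48, 58, 99, 42]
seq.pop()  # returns 42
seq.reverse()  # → [99, 58, 48, 73, -5, 3, 4, 50, 81]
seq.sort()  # [-5, 3, 4, 48, 50, 58, 73, 81, 99]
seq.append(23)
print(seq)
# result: [-5, 3, 4, 48, 50, 58, 73, 81, 99, 23]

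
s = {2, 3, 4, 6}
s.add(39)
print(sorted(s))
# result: [2, 3, 4, 6, 39]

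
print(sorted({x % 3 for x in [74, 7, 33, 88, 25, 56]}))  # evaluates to [0, 1, 2]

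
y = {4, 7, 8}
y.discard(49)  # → {4, 7, 8}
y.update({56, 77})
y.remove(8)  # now {4, 7, 56, 77}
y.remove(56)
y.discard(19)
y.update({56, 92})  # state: {4, 7, 56, 77, 92}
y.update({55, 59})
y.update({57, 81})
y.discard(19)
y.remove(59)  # {4, 7, 55, 56, 57, 77, 81, 92}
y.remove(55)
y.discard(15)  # {4, 7, 56, 57, 77, 81, 92}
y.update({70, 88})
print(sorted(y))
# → [4, 7, 56, 57, 70, 77, 81, 88, 92]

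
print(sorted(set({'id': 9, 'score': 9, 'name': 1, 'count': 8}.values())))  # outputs [1, 8, 9]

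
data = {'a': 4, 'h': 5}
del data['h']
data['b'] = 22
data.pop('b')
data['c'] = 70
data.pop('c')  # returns 70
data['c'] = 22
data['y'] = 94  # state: {'a': 4, 'c': 22, 'y': 94}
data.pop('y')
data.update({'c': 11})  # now {'a': 4, 'c': 11}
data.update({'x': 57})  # {'a': 4, 'c': 11, 'x': 57}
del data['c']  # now {'a': 4, 'x': 57}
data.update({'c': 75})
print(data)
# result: {'a': 4, 'x': 57, 'c': 75}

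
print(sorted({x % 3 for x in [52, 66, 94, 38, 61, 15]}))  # [0, 1, 2]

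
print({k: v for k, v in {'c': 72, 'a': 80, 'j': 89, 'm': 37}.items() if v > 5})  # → {'c': 72, 'a': 80, 'j': 89, 'm': 37}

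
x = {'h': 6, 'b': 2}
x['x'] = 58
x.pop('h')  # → 6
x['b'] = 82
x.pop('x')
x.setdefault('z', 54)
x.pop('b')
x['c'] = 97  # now {'z': 54, 'c': 97}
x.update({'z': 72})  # {'z': 72, 'c': 97}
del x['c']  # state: {'z': 72}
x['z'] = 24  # {'z': 24}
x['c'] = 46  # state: {'z': 24, 'c': 46}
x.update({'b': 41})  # {'z': 24, 'c': 46, 'b': 41}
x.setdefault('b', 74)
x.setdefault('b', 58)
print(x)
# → {'z': 24, 'c': 46, 'b': 41}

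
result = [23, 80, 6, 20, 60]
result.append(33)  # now [23, 80, 6, 20, 60, 33]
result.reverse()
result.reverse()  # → [23, 80, 6, 20, 60, 33]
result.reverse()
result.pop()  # 23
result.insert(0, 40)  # [40, 33, 60, 20, 6, 80]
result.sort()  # [6, 20, 33, 40, 60, 80]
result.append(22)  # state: [6, 20, 33, 40, 60, 80, 22]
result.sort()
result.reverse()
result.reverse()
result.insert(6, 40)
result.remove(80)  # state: [6, 20, 22, 33, 40, 60, 40]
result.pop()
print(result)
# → [6, 20, 22, 33, 40, 60]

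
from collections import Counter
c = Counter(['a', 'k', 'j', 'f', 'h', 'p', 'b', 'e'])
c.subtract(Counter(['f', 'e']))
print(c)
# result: Counter({'a': 1, 'k': 1, 'j': 1, 'h': 1, 'p': 1, 'b': 1, 'f': 0, 'e': 0})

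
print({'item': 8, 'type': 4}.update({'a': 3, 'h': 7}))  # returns None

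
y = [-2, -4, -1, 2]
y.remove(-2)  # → [-4, -1, 2]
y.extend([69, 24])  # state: [-4, -1, 2, 69, 24]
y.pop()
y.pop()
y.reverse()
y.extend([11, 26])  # [2, -1, -4, 11, 26]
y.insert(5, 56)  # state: [2, -1, -4, 11, 26, 56]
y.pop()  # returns 56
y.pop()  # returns 26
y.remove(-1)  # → [2, -4, 11]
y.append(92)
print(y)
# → [2, -4, 11, 92]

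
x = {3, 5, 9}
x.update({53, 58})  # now {3, 5, 9, 53, 58}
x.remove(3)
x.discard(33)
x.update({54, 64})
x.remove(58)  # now {5, 9, 53, 54, 64}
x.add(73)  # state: {5, 9, 53, 54, 64, 73}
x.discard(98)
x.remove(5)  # {9, 53, 54, 64, 73}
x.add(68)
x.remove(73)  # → {9, 53, 54, 64, 68}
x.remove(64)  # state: {9, 53, 54, 68}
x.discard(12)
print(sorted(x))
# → [9, 53, 54, 68]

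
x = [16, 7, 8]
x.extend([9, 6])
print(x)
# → [16, 7, 8, 9, 6]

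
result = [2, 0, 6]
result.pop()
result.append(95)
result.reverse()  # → [95, 0, 2]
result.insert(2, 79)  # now [95, 0, 79, 2]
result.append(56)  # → [95, 0, 79, 2, 56]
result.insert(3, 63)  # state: [95, 0, 79, 63, 2, 56]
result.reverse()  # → [56, 2, 63, 79, 0, 95]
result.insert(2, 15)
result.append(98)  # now [56, 2, 15, 63, 79, 0, 95, 98]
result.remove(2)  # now [56, 15, 63, 79, 0, 95, 98]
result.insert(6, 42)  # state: [56, 15, 63, 79, 0, 95, 42, 98]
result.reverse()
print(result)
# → [98, 42, 95, 0, 79, 63, 15, 56]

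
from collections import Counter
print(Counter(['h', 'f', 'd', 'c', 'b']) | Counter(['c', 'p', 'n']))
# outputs Counter({'h': 1, 'f': 1, 'd': 1, 'c': 1, 'b': 1, 'p': 1, 'n': 1})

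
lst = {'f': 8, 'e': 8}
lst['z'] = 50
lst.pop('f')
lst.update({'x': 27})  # {'e': 8, 'z': 50, 'x': 27}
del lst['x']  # {'e': 8, 'z': 50}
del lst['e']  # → {'z': 50}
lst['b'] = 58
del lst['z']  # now {'b': 58}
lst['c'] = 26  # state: {'b': 58, 'c': 26}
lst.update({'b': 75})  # {'b': 75, 'c': 26}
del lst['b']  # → {'c': 26}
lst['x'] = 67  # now {'c': 26, 'x': 67}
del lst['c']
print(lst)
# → {'x': 67}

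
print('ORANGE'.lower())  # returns orange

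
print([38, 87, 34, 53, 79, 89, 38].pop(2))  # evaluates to 34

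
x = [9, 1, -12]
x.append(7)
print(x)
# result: [9, 1, -12, 7]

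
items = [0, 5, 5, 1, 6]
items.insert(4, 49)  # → [0, 5, 5, 1, 49, 6]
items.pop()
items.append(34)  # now [0, 5, 5, 1, 49, 34]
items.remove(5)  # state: [0, 5, 1, 49, 34]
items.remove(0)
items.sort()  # [1, 5, 34, 49]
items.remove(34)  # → [1, 5, 49]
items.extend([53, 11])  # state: [1, 5, 49, 53, 11]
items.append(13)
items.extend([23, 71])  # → [1, 5, 49, 53, 11, 13, 23, 71]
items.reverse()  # [71, 23, 13, 11, 53, 49, 5, 1]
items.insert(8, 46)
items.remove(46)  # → [71, 23, 13, 11, 53, 49, 5, 1]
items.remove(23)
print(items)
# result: [71, 13, 11, 53, 49, 5, 1]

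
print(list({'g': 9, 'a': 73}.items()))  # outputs [('g', 9), ('a', 73)]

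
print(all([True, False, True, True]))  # False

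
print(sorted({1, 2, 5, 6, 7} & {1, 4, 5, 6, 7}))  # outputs [1, 5, 6, 7]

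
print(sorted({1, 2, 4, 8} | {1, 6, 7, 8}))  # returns [1, 2, 4, 6, 7, 8]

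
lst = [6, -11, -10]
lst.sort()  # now [-11, -10, 6]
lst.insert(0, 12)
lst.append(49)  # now [12, -11, -10, 6, 49]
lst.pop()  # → 49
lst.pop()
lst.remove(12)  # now [-11, -10]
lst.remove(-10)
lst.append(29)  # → [-11, 29]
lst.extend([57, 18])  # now [-11, 29, 57, 18]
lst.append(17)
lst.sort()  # [-11, 17, 18, 29, 57]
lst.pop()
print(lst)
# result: [-11, 17, 18, 29]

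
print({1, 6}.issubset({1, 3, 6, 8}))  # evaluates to True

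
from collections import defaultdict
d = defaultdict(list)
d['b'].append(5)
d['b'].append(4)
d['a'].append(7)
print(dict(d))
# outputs {'b': [5, 4], 'a': [7]}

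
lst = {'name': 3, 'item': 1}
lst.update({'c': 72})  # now {'name': 3, 'item': 1, 'c': 72}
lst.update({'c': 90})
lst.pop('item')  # 1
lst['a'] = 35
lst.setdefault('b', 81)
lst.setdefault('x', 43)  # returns 43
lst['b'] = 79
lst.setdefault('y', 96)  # 96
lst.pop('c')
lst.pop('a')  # 35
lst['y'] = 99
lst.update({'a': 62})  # {'name': 3, 'b': 79, 'x': 43, 'y': 99, 'a': 62}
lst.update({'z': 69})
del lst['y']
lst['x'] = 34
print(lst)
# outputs {'name': 3, 'b': 79, 'x': 34, 'a': 62, 'z': 69}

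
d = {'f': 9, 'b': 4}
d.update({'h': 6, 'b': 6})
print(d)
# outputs {'f': 9, 'b': 6, 'h': 6}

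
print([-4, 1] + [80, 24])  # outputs [-4, 1, 80, 24]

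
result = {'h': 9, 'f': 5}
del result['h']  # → {'f': 5}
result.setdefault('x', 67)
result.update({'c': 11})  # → {'f': 5, 'x': 67, 'c': 11}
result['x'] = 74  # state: {'f': 5, 'x': 74, 'c': 11}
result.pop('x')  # 74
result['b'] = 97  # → {'f': 5, 'c': 11, 'b': 97}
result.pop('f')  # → 5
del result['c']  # {'b': 97}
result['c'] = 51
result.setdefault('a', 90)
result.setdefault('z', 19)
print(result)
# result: {'b': 97, 'c': 51, 'a': 90, 'z': 19}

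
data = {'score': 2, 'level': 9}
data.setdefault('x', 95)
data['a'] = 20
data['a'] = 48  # {'score': 2, 'level': 9, 'x': 95, 'a': 48}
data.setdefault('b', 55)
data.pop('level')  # 9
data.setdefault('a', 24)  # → 48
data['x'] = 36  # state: {'score': 2, 'x': 36, 'a': 48, 'b': 55}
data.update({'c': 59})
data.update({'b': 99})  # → {'score': 2, 'x': 36, 'a': 48, 'b': 99, 'c': 59}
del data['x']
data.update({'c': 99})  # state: {'score': 2, 'a': 48, 'b': 99, 'c': 99}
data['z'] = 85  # {'score': 2, 'a': 48, 'b': 99, 'c': 99, 'z': 85}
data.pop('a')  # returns 48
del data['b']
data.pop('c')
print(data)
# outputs {'score': 2, 'z': 85}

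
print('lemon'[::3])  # lo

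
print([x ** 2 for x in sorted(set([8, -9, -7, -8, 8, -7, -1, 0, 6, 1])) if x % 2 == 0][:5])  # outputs [64, 0, 36, 64]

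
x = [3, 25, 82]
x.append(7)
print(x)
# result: [3, 25, 82, 7]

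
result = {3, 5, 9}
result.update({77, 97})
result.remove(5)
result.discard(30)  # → {3, 9, 77, 97}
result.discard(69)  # {3, 9, 77, 97}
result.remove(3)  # {9, 77, 97}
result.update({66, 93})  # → {9, 66, 77, 93, 97}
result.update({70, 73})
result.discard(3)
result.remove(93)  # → {9, 66, 70, 73, 77, 97}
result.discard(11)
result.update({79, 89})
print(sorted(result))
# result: [9, 66, 70, 73, 77, 79, 89, 97]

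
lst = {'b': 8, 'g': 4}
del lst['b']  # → {'g': 4}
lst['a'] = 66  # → {'g': 4, 'a': 66}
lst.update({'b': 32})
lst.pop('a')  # 66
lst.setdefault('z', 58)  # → 58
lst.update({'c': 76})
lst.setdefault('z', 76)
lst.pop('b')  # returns 32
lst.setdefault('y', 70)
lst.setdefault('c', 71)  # 76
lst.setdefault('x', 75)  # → 75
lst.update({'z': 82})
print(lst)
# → {'g': 4, 'z': 82, 'c': 76, 'y': 70, 'x': 75}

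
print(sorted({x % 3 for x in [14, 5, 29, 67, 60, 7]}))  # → [0, 1, 2]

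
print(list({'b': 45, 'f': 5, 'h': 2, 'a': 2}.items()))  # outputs [('b', 45), ('f', 5), ('h', 2), ('a', 2)]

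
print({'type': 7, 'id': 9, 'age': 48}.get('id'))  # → 9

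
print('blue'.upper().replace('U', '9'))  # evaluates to BL9E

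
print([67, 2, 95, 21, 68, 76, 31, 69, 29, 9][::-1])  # [9, 29, 69, 31, 76, 68, 21, 95, 2, 67]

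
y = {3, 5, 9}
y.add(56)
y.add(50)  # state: {3, 5, 9, 50, 56}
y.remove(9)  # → {3, 5, 50, 56}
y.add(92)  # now {3, 5, 50, 56, 92}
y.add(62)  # {3, 5, 50, 56, 62, 92}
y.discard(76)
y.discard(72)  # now {3, 5, 50, 56, 62, 92}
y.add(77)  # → {3, 5, 50, 56, 62, 77, 92}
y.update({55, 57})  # {3, 5, 50, 55, 56, 57, 62, 77, 92}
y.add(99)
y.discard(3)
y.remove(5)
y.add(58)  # {50, 55, 56, 57, 58, 62, 77, 92, 99}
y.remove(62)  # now {50, 55, 56, 57, 58, 77, 92, 99}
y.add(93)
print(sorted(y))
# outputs [50, 55, 56, 57, 58, 77, 92, 93, 99]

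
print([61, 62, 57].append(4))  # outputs None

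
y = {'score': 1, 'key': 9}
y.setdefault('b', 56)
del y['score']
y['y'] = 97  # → {'key': 9, 'b': 56, 'y': 97}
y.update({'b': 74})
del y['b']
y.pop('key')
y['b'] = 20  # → {'y': 97, 'b': 20}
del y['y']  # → {'b': 20}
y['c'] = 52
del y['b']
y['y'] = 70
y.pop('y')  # 70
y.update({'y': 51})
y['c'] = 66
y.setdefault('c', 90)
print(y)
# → {'c': 66, 'y': 51}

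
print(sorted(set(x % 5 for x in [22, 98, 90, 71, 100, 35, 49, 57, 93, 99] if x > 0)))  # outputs [0, 1, 2, 3, 4]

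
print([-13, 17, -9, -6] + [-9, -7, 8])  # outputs [-13, 17, -9, -6, -9, -7, 8]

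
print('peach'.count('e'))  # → 1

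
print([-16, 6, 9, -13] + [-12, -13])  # [-16, 6, 9, -13, -12, -13]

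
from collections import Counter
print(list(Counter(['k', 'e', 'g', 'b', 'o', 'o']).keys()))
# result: ['k', 'e', 'g', 'b', 'o']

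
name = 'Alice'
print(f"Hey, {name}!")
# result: Hey, Alice!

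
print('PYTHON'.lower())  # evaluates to python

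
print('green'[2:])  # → een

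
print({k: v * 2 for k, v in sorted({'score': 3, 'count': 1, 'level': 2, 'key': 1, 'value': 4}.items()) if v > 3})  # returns {'value': 8}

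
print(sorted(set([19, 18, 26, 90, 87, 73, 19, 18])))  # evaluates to [18, 19, 26, 73, 87, 90]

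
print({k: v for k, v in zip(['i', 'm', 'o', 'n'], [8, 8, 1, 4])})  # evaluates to {'i': 8, 'm': 8, 'o': 1, 'n': 4}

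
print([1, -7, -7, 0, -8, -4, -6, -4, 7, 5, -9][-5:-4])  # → [-6]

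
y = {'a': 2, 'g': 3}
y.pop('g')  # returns 3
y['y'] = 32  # {'a': 2, 'y': 32}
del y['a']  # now {'y': 32}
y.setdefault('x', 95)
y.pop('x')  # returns 95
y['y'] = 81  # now {'y': 81}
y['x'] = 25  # {'y': 81, 'x': 25}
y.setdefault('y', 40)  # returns 81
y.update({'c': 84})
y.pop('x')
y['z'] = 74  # {'y': 81, 'c': 84, 'z': 74}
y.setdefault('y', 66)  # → 81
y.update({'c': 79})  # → {'y': 81, 'c': 79, 'z': 74}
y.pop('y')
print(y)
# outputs {'c': 79, 'z': 74}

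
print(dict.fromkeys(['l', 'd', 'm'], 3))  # {'l': 3, 'd': 3, 'm': 3}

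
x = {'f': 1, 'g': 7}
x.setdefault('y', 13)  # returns 13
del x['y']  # {'f': 1, 'g': 7}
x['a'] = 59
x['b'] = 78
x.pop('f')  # 1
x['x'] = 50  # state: {'g': 7, 'a': 59, 'b': 78, 'x': 50}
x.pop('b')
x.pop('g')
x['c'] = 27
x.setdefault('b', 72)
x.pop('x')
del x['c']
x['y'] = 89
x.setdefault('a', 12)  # 59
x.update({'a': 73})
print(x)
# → {'a': 73, 'b': 72, 'y': 89}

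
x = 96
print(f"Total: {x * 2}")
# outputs Total: 192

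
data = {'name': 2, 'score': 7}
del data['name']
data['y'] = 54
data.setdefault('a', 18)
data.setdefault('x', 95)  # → 95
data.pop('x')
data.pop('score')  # 7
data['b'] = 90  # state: {'y': 54, 'a': 18, 'b': 90}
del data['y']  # {'a': 18, 'b': 90}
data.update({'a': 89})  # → {'a': 89, 'b': 90}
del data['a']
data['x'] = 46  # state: {'b': 90, 'x': 46}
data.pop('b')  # 90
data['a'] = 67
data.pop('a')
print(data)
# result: {'x': 46}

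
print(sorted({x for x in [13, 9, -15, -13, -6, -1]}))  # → [-15, -13, -6, -1, 9, 13]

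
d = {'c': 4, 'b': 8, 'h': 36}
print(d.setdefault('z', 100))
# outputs 100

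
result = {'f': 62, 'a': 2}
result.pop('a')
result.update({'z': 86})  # {'f': 62, 'z': 86}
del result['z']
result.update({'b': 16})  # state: {'f': 62, 'b': 16}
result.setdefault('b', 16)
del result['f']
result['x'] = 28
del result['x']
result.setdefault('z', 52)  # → 52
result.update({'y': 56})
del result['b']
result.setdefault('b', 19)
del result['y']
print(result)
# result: {'z': 52, 'b': 19}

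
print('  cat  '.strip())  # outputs cat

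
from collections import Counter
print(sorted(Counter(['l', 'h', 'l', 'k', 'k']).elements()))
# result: ['h', 'k', 'k', 'l', 'l']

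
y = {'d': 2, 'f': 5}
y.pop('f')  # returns 5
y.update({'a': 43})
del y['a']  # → {'d': 2}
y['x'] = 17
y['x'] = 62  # {'d': 2, 'x': 62}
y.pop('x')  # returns 62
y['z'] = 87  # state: {'d': 2, 'z': 87}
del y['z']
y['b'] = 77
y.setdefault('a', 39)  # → 39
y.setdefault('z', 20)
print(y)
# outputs {'d': 2, 'b': 77, 'a': 39, 'z': 20}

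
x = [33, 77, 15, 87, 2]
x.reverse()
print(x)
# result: [2, 87, 15, 77, 33]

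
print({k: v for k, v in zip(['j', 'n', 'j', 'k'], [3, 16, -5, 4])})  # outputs {'j': -5, 'n': 16, 'k': 4}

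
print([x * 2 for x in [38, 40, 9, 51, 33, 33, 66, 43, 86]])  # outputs [76, 80, 18, 102, 66, 66, 132, 86, 172]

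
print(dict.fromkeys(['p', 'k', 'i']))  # {'p': None, 'k': None, 'i': None}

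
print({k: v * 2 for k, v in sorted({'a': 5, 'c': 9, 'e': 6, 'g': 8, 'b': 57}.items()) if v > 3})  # {'a': 10, 'b': 114, 'c': 18, 'e': 12, 'g': 16}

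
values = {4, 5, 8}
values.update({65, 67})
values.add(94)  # {4, 5, 8, 65, 67, 94}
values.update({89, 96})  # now {4, 5, 8, 65, 67, 89, 94, 96}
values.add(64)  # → {4, 5, 8, 64, 65, 67, 89, 94, 96}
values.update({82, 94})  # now {4, 5, 8, 64, 65, 67, 82, 89, 94, 96}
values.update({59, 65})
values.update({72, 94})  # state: {4, 5, 8, 59, 64, 65, 67, 72, 82, 89, 94, 96}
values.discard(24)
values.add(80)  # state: {4, 5, 8, 59, 64, 65, 67, 72, 80, 82, 89, 94, 96}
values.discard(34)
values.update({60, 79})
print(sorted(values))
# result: [4, 5, 8, 59, 60, 64, 65, 67, 72, 79, 80, 82, 89, 94, 96]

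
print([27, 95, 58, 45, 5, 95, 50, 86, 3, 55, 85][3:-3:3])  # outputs [45, 50]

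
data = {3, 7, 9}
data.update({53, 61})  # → {3, 7, 9, 53, 61}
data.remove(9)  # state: {3, 7, 53, 61}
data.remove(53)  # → {3, 7, 61}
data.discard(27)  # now {3, 7, 61}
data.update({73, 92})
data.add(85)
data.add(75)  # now {3, 7, 61, 73, 75, 85, 92}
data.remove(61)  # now {3, 7, 73, 75, 85, 92}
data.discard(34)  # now {3, 7, 73, 75, 85, 92}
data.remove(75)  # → {3, 7, 73, 85, 92}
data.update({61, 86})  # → {3, 7, 61, 73, 85, 86, 92}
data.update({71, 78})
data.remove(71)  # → {3, 7, 61, 73, 78, 85, 86, 92}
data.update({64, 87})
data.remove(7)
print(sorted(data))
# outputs [3, 61, 64, 73, 78, 85, 86, 87, 92]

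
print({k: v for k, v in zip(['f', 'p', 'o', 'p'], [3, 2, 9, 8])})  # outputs {'f': 3, 'p': 8, 'o': 9}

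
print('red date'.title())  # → Red Date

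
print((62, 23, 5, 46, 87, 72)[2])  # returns 5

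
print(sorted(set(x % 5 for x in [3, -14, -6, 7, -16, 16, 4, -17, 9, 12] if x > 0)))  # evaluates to [1, 2, 3, 4]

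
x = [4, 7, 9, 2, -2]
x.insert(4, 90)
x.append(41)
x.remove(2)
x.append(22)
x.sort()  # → [-2, 4, 7, 9, 22, 41, 90]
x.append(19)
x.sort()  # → [-2, 4, 7, 9, 19, 22, 41, 90]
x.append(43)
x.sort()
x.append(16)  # [-2, 4, 7, 9, 19, 22, 41, 43, 90, 16]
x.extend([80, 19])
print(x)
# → [-2, 4, 7, 9, 19, 22, 41, 43, 90, 16, 80, 19]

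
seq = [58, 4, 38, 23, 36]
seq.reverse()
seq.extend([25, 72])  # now [36, 23, 38, 4, 58, 25, 72]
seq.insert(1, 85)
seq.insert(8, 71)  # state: [36, 85, 23, 38, 4, 58, 25, 72, 71]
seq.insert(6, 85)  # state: [36, 85, 23, 38, 4, 58, 85, 25, 72, 71]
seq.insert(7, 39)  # [36, 85, 23, 38, 4, 58, 85, 39, 25, 72, 71]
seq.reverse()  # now [71, 72, 25, 39, 85, 58, 4, 38, 23, 85, 36]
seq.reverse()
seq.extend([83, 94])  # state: [36, 85, 23, 38, 4, 58, 85, 39, 25, 72, 71, 83, 94]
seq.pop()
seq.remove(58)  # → [36, 85, 23, 38, 4, 85, 39, 25, 72, 71, 83]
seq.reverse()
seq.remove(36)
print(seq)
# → [83, 71, 72, 25, 39, 85, 4, 38, 23, 85]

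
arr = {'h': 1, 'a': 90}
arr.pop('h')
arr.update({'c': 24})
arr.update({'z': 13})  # {'a': 90, 'c': 24, 'z': 13}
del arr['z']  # {'a': 90, 'c': 24}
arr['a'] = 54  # {'a': 54, 'c': 24}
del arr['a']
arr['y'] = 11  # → {'c': 24, 'y': 11}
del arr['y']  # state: {'c': 24}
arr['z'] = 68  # {'c': 24, 'z': 68}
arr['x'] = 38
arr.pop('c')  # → 24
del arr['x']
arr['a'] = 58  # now {'z': 68, 'a': 58}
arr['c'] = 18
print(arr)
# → {'z': 68, 'a': 58, 'c': 18}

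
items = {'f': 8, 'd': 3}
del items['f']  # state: {'d': 3}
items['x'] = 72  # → {'d': 3, 'x': 72}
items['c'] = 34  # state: {'d': 3, 'x': 72, 'c': 34}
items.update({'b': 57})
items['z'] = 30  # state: {'d': 3, 'x': 72, 'c': 34, 'b': 57, 'z': 30}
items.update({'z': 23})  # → {'d': 3, 'x': 72, 'c': 34, 'b': 57, 'z': 23}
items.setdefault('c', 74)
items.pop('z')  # 23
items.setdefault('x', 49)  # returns 72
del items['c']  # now {'d': 3, 'x': 72, 'b': 57}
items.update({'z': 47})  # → {'d': 3, 'x': 72, 'b': 57, 'z': 47}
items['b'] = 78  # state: {'d': 3, 'x': 72, 'b': 78, 'z': 47}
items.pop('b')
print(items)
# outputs {'d': 3, 'x': 72, 'z': 47}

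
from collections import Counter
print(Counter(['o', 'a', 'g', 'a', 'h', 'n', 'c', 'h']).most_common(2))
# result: [('a', 2), ('h', 2)]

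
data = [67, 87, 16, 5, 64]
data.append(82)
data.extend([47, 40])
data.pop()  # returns 40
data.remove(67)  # [87, 16, 5, 64, 82, 47]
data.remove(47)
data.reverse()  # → [82, 64, 5, 16, 87]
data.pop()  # 87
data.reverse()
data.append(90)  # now [16, 5, 64, 82, 90]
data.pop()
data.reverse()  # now [82, 64, 5, 16]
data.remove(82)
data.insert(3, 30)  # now [64, 5, 16, 30]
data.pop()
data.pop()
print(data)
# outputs [64, 5]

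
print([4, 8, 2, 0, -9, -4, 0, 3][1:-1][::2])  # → [8, 0, -4]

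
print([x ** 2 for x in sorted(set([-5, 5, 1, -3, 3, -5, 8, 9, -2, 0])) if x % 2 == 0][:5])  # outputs [4, 0, 64]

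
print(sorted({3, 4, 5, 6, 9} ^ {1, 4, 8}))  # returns [1, 3, 5, 6, 8, 9]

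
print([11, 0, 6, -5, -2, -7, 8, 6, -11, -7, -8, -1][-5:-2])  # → [6, -11, -7]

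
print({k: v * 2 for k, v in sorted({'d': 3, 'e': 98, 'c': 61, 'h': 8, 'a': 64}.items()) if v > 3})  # {'a': 128, 'c': 122, 'e': 196, 'h': 16}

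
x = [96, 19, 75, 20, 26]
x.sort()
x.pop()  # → 96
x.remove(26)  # [19, 20, 75]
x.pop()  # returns 75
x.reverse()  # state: [20, 19]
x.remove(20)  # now [19]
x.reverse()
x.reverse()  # [19]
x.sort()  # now [19]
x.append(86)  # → [19, 86]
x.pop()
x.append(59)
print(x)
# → [19, 59]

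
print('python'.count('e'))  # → 0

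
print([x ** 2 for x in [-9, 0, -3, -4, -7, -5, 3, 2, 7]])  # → [81, 0, 9, 16, 49, 25, 9, 4, 49]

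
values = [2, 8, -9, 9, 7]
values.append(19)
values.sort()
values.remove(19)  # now [-9, 2, 7, 8, 9]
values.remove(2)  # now [-9, 7, 8, 9]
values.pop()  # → 9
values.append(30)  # [-9, 7, 8, 30]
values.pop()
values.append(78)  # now [-9, 7, 8, 78]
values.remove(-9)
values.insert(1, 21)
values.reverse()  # [78, 8, 21, 7]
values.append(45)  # [78, 8, 21, 7, 45]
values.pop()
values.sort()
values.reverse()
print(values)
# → [78, 21, 8, 7]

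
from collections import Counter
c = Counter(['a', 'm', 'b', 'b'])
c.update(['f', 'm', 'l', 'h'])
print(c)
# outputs Counter({'m': 2, 'b': 2, 'a': 1, 'f': 1, 'l': 1, 'h': 1})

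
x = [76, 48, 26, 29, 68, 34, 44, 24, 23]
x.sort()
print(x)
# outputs [23, 24, 26, 29, 34, 44, 48, 68, 76]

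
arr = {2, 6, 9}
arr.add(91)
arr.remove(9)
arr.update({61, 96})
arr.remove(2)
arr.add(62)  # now {6, 61, 62, 91, 96}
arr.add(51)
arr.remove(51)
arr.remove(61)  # {6, 62, 91, 96}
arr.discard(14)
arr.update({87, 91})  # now {6, 62, 87, 91, 96}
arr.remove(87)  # {6, 62, 91, 96}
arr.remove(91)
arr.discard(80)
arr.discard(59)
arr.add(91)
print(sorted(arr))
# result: [6, 62, 91, 96]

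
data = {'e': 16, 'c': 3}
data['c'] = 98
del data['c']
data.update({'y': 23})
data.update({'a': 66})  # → {'e': 16, 'y': 23, 'a': 66}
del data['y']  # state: {'e': 16, 'a': 66}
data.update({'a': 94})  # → {'e': 16, 'a': 94}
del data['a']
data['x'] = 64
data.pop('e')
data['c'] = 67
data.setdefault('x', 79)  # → 64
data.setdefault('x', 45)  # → 64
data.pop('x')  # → 64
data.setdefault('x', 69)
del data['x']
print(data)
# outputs {'c': 67}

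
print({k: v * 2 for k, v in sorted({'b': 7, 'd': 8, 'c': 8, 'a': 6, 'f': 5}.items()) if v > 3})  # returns {'a': 12, 'b': 14, 'c': 16, 'd': 16, 'f': 10}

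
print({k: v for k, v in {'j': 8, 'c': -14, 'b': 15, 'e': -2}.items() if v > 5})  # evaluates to {'j': 8, 'b': 15}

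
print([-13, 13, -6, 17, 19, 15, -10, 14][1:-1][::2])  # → [13, 17, 15]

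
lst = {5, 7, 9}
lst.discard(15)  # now {5, 7, 9}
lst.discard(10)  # {5, 7, 9}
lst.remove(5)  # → {7, 9}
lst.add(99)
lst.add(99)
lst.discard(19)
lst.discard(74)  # {7, 9, 99}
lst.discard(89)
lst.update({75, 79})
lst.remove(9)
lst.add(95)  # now {7, 75, 79, 95, 99}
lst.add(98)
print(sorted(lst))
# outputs [7, 75, 79, 95, 98, 99]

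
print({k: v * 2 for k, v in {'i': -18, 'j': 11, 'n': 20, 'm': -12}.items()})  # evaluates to {'i': -36, 'j': 22, 'n': 40, 'm': -24}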